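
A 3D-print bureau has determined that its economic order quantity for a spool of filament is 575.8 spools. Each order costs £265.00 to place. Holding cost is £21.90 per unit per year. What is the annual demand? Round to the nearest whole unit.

D ≈ 13,700 spools per year

Squaring Q* = √(2DS/H) gives Q*² = 2DS/H.
From Q* = √(2DS/H): D = Q*²H / (2S) = 575.8² × 21.9 / (2 × 265) = 13699.716.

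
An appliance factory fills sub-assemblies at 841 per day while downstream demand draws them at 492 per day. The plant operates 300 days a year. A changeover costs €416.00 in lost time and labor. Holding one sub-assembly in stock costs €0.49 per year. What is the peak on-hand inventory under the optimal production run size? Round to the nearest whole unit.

Annual demand D = 492 × 300 = 147,600.
Production build-up factor (1 − d/p) = 1 − 492/841 = 0.4150.
Q* = √(2DS / (H(1 − d/p))) = √(2 × 147,600 × 416 / (0.49 × 0.4150)).
= √(122,803,200 / 0.2033) ≈ 24574.919.
Maximum inventory = Q*(1 − d/p) = 24574.919 × 0.4150 ≈ 10198.153.

I_max ≈ 10,198 sub-assemblies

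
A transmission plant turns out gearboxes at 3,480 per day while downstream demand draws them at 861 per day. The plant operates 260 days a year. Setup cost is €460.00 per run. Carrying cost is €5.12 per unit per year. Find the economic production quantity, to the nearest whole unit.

Q* ≈ 7,311 gearboxes

Annual demand D = 861 × 260 = 223,860.
Production build-up factor (1 − d/p) = 1 − 861/3,480 = 0.7526.
Q* = √(2DS / (H(1 − d/p))) = √(2 × 223,860 × 460 / (5.12 × 0.7526)).
= √(205,951,200 / 3.8532) ≈ 7310.870.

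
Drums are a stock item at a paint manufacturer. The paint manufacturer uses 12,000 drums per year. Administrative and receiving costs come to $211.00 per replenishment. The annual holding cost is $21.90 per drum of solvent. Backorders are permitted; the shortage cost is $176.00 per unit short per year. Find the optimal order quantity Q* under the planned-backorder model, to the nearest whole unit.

Q* ≈ 510 drums

With planned backorders, Q* = √(2DS/H) · √((H+B)/B).
√(2DS/H) = √(2 × 12,000 × 211 / 21.9) = 480.867.
√((H+B)/B) = √((21.9+176)/176) = 1.0604.
Q* ≈ 509.907.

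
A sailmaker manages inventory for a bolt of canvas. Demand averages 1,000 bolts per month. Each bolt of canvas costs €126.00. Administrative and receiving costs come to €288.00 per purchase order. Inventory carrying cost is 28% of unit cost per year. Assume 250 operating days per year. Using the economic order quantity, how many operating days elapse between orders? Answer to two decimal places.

T ≈ 9.22 days

Annual demand D = 1,000 × 12 = 12,000.
Holding cost H = 0.28 × €126.00 = €35.2800 per unit per year.
The optimal lot size = √(2DS/H) = √(2 × 12,000 × 288 / 35.28) ≈ 442.63.
Cycle time = Q*/D × 250 = 442.63 / 12,000 × 250 ≈ 9.221 days.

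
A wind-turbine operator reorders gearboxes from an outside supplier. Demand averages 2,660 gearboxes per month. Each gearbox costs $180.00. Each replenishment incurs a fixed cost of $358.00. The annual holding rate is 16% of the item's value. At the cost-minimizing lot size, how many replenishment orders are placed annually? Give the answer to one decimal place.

Annual demand D = 2,660 × 12 = 31,920.
Holding cost H = 0.16 × $180.00 = $28.8000 per unit per year.
EOQ = √(2DS/H) = √(2 × 31,920 × 358 / 28.8) ≈ 890.82.
Orders per year = D / Q* = 31,920 / 890.82 ≈ 35.832.

N ≈ 35.8 orders per year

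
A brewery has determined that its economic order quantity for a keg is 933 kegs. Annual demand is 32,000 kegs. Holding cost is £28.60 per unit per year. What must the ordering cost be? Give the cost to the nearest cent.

S ≈ £389.00

The basic EOQ model gives Q* = √(2DS/H); rearrange for the unknown.
From Q* = √(2DS/H): S = Q*²H / (2D) = 933² × 28.6 / (2 × 32,000) = 388.9998.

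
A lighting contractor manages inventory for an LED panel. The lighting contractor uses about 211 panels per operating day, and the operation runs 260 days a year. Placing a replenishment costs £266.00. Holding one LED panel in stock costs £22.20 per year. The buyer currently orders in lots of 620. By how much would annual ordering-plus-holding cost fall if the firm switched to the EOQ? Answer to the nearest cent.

Extra cost ≈ £4,964.47 per year

Annual demand D = 211 × 260 = 54,860.
EOQ = √(2DS/H) = √(2 × 54,860 × 266 / 22.2) ≈ 1146.59.
Cost at Q* = (D/Q*)S + (Q*/2)H = √(2DSH) ≈ £25,454.24.
Cost at Q = 620: (54,860/620)×266 + (620/2)×22.2 = £23,536.71 + £6,882.00 = £30,418.71.
Excess = £30,418.71 − £25,454.24 = £4,964.47.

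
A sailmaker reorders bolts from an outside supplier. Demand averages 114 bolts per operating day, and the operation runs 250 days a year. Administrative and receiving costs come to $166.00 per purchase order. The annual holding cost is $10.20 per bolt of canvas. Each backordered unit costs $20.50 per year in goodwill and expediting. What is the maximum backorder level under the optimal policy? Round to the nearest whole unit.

Annual demand D = 114 × 250 = 28,500.
With planned backorders, Q* = √(2DS/H) · √((H+B)/B).
√(2DS/H) = √(2 × 28,500 × 166 / 10.2) = 963.144.
√((H+B)/B) = √((10.2+20.5)/20.5) = 1.2237.
Q* ≈ 1178.647.
S* = Q* · H/(H+B) = 1178.647 × 10.2/30.7 ≈ 391.602.

S* ≈ 392 bolts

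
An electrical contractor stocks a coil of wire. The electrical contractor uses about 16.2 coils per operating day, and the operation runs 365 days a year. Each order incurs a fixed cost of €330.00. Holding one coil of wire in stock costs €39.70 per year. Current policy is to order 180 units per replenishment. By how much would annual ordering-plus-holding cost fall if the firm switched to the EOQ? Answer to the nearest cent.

Annual demand D = 16.2 × 365 = 5,913.
EOQ = √(2DS/H) = √(2 × 5,913 × 330 / 39.7) ≈ 313.53.
Cost at Q* = (D/Q*)S + (Q*/2)H = √(2DSH) ≈ €12,447.19.
Cost at Q = 180: (5,913/180)×330 + (180/2)×39.7 = €10,840.50 + €3,573.00 = €14,413.50.
Excess = €14,413.50 − €12,447.19 = €1,966.31.

Extra cost ≈ €1,966.31 per year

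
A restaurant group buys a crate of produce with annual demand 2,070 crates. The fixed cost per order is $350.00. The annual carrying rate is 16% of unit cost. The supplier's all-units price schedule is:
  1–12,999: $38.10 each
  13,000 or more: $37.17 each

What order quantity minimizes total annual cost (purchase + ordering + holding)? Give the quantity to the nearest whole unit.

Q* ≈ 488 crates

Holding cost per unit per year at price C is H = 0.16·C.
Candidates are each tier's EOQ (if it falls in that tier) and each price-break quantity.
EOQ at $38.10 = 487.5 (feasible in tier 1): TC = 2,070×$38.10 + (2,070/487.5)×350 + (487.5/2)×0.16×$38.10 = $81,839.05.
EOQ at $37.17 = 493.6 < 13000, so use break Q=13000: TC = 2,070×$37.17 + (2,070/13000.0)×350 + (13000.0/2)×0.16×$37.17 = $115,654.43.
Lowest total cost is $81,839.05 at Q = 487.5.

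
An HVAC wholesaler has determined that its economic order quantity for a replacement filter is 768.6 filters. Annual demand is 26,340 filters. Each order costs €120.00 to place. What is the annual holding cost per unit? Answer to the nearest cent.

H ≈ €10.70

Invert the EOQ relation Q*² = 2DS/H.
From Q* = √(2DS/H): H = 2DS / Q*² = 2 × 26,340 × 120 / 768.6² = 10.7010.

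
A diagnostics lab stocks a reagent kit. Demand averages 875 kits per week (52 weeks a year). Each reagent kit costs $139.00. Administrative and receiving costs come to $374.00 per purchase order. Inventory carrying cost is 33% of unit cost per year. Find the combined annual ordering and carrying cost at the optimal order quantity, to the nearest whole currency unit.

Annual demand D = 875 × 52 = 45,500.
Holding cost H = 0.33 × $139.00 = $45.8700 per unit per year.
EOQ = √(2DS/H) = √(2 × 45,500 × 374 / 45.87) ≈ 861.37.
At Q*, ordering cost (D/Q*)S equals holding cost (Q*/2)H, each = √(DSH/2).
Minimum total = √(2DSH) = √(2 × 45,500 × 374 × 45.87) ≈ 39511.259.

TC* ≈ $39,511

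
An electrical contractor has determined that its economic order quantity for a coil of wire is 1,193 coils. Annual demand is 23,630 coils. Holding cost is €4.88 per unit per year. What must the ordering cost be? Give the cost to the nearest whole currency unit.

S ≈ €147

The basic EOQ model gives Q* = √(2DS/H); rearrange for the unknown.
From Q* = √(2DS/H): S = Q*²H / (2D) = 1,193² × 4.88 / (2 × 23,630) = 146.9627.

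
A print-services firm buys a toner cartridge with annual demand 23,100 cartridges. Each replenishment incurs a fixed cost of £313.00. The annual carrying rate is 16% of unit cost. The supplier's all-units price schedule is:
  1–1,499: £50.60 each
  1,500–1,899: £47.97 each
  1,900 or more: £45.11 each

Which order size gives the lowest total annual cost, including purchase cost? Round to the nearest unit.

Q* ≈ 1,900 cartridges

Holding cost per unit per year at price C is H = 0.16·C.
Evaluate total cost at each tier's feasible EOQ or, if the EOQ is below the tier, at the tier's minimum quantity.
EOQ at £50.60 = 1336.5 (feasible in tier 1): TC = 23,100×£50.60 + (23,100/1336.5)×313 + (1336.5/2)×0.16×£50.60 = £1,179,680.03.
EOQ at £47.97 = 1372.6 < 1500, so use break Q=1500: TC = 23,100×£47.97 + (23,100/1500.0)×313 + (1500.0/2)×0.16×£47.97 = £1,118,683.60.
EOQ at £45.11 = 1415.5 < 1900, so use break Q=1900: TC = 23,100×£45.11 + (23,100/1900.0)×313 + (1900.0/2)×0.16×£45.11 = £1,052,703.14.
Lowest total cost is £1,052,703.14 at Q = 1900.0.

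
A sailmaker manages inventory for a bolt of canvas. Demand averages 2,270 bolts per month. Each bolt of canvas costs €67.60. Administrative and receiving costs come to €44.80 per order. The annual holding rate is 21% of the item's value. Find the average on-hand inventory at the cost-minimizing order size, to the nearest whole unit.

Annual demand D = 2,270 × 12 = 27,240.
Holding cost H = 0.21 × €67.60 = €14.1960 per unit per year.
EOQ = √(2DS/H) = √(2 × 27,240 × 44.8 / 14.196) ≈ 414.64.
Average inventory = Q*/2 ≈ 414.64 / 2 = 207.322.

Average inventory ≈ 207 bolts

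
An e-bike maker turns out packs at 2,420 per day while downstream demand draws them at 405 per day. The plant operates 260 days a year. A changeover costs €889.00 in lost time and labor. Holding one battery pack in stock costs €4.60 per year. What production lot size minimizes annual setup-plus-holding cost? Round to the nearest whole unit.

Q* ≈ 6,992 packs

Annual demand D = 405 × 260 = 105,300.
Production build-up factor (1 − d/p) = 1 − 405/2,420 = 0.8326.
Q* = √(2DS / (H(1 − d/p))) = √(2 × 105,300 × 889 / (4.6 × 0.8326)).
= √(187,223,400 / 3.8302) ≈ 6991.515.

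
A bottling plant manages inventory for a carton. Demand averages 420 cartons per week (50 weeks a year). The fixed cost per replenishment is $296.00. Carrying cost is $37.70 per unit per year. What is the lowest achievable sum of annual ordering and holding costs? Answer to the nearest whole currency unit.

TC* ≈ $21,649

Annual demand D = 420 × 50 = 21,000.
Q* = √(2DS/H) = √(2 × 21,000 × 296 / 37.7) ≈ 574.25.
At the optimum the two cost components are equal, so total cost = 2·(Q*/2)H = Q*·H.
Minimum total = √(2DSH) = √(2 × 21,000 × 296 × 37.7) ≈ 21649.166.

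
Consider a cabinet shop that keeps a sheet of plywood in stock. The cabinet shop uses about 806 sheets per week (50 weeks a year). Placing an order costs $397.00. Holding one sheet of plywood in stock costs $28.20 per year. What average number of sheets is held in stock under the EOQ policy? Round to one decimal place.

Average inventory ≈ 532.6 sheets

Annual demand D = 806 × 50 = 40,300.
Q* = √(2DS/H) = √(2 × 40,300 × 397 / 28.2) ≈ 1065.22.
Average inventory = Q*/2 ≈ 1065.22 / 2 = 532.609.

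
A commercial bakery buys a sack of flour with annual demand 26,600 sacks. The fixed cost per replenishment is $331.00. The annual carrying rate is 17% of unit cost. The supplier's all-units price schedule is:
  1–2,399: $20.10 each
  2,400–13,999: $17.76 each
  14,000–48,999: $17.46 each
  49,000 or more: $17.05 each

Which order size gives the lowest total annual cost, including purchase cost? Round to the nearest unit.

Holding cost per unit per year at price C is H = 0.17·C.
For each price level, check whether its EOQ is feasible; otherwise the best quantity at that price is the breakpoint.
EOQ at $20.10 = 2270.1 (feasible in tier 1): TC = 26,600×$20.10 + (26,600/2270.1)×331 + (2270.1/2)×0.17×$20.10 = $542,416.97.
EOQ at $17.76 = 2415.0 (feasible in tier 2): TC = 26,600×$17.76 + (26,600/2415.0)×331 + (2415.0/2)×0.17×$17.76 = $479,707.48.
EOQ at $17.46 = 2435.7 < 14000, so use break Q=14000: TC = 26,600×$17.46 + (26,600/14000.0)×331 + (14000.0/2)×0.17×$17.46 = $485,842.30.
EOQ at $17.05 = 2464.8 < 49000, so use break Q=49000: TC = 26,600×$17.05 + (26,600/49000.0)×331 + (49000.0/2)×0.17×$17.05 = $524,722.94.
Lowest total cost is $479,707.48 at Q = 2415.0.

Q* ≈ 2,415 sacks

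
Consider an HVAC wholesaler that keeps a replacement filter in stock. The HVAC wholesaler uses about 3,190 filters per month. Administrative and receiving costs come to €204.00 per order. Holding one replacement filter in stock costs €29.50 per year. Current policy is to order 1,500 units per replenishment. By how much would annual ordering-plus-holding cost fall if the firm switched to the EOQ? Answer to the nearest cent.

Extra cost ≈ €5,866.27 per year

Annual demand D = 3,190 × 12 = 38,280.
EOQ = √(2DS/H) = √(2 × 38,280 × 204 / 29.5) ≈ 727.62.
Cost at Q* = (D/Q*)S + (Q*/2)H = √(2DSH) ≈ €21,464.81.
Cost at Q = 1,500: (38,280/1,500)×204 + (1,500/2)×29.5 = €5,206.08 + €22,125.00 = €27,331.08.
Excess = €27,331.08 − €21,464.81 = €5,866.27.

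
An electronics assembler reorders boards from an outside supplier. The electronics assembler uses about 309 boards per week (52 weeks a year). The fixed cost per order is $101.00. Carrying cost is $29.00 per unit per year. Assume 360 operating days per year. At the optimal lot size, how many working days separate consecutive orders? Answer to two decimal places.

T ≈ 7.50 days

Annual demand D = 309 × 52 = 16,068.
The optimal lot size = √(2DS/H) = √(2 × 16,068 × 101 / 29) ≈ 334.55.
Cycle time = Q*/D × 360 = 334.55 / 16,068 × 360 ≈ 7.495 days.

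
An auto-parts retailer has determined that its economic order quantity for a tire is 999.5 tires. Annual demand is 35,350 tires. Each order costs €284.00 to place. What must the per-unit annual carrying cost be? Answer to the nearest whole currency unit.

The basic EOQ model gives Q* = √(2DS/H); rearrange for the unknown.
From Q* = √(2DS/H): H = 2DS / Q*² = 2 × 35,350 × 284 / 999.5² = 20.0989.

H ≈ €20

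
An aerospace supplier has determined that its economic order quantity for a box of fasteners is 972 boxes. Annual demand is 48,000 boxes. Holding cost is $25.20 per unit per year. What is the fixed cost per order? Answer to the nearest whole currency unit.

Invert the EOQ relation Q*² = 2DS/H.
From Q* = √(2DS/H): S = Q*²H / (2D) = 972² × 25.2 / (2 × 48,000) = 248.0058.

S ≈ $248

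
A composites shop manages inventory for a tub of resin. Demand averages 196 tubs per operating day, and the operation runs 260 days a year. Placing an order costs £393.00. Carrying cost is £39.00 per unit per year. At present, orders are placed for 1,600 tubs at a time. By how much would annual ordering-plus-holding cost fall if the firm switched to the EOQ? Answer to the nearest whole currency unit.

Extra cost ≈ £4,193 per year

Annual demand D = 196 × 260 = 50,960.
EOQ = √(2DS/H) = √(2 × 50,960 × 393 / 39) ≈ 1013.43.
Cost at Q* = (D/Q*)S + (Q*/2)H = √(2DSH) ≈ £39,523.76.
Cost at Q = 1,600: (50,960/1,600)×393 + (1,600/2)×39 = £12,517.05 + £31,200.00 = £43,717.05.
Excess = £43,717.05 − £39,523.76 = £4,193.29.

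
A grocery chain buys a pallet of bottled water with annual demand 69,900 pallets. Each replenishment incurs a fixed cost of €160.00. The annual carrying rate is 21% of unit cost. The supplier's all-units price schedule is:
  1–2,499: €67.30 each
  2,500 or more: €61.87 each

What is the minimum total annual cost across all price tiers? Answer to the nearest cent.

Holding cost per unit per year at price C is H = 0.21·C.
Evaluate total cost at each tier's feasible EOQ or, if the EOQ is below the tier, at the tier's minimum quantity.
EOQ at €67.30 = 1258.0 (feasible in tier 1): TC = 69,900×€67.30 + (69,900/1258.0)×160 + (1258.0/2)×0.21×€67.30 = €4,722,049.96.
EOQ at €61.87 = 1312.1 < 2500, so use break Q=2500: TC = 69,900×€61.87 + (69,900/2500.0)×160 + (2500.0/2)×0.21×€61.87 = €4,345,427.47.
Lowest total cost among the candidates is at Q = 2500.0.

TC* ≈ €4,345,427.47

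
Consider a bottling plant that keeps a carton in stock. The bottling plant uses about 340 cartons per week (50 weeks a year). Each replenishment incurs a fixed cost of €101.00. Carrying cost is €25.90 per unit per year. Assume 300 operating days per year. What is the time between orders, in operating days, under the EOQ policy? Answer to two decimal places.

T ≈ 6.43 days

Annual demand D = 340 × 50 = 17,000.
EOQ = √(2DS/H) = √(2 × 17,000 × 101 / 25.9) ≈ 364.12.
Cycle time = Q*/D × 300 = 364.12 / 17,000 × 300 ≈ 6.426 days.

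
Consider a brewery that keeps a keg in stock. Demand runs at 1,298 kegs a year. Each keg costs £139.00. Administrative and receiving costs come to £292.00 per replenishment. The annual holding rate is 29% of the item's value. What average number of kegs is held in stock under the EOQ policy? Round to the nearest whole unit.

Holding cost H = 0.29 × £139.00 = £40.3100 per unit per year.
EOQ = √(2DS/H) = √(2 × 1,298 × 292 / 40.31) ≈ 137.13.
Average inventory = Q*/2 ≈ 137.13 / 2 = 68.566.

Average inventory ≈ 69 kegs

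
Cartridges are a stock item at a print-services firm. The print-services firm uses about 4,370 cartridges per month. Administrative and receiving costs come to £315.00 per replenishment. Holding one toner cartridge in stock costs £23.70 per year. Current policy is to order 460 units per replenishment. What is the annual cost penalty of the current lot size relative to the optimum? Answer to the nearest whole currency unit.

Extra cost ≈ £13,379 per year

Annual demand D = 4,370 × 12 = 52,440.
EOQ = √(2DS/H) = √(2 × 52,440 × 315 / 23.7) ≈ 1180.67.
Cost at Q* = (D/Q*)S + (Q*/2)H = √(2DSH) ≈ £27,981.81.
Cost at Q = 460: (52,440/460)×315 + (460/2)×23.7 = £35,910.00 + £5,451.00 = £41,361.00.
Excess = £41,361.00 − £27,981.81 = £13,379.19.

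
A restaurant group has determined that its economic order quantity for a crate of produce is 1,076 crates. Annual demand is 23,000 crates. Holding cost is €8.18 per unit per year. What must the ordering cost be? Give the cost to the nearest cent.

The basic EOQ model gives Q* = √(2DS/H); rearrange for the unknown.
From Q* = √(2DS/H): S = Q*²H / (2D) = 1,076² × 8.18 / (2 × 23,000) = 205.8828.

S ≈ €205.88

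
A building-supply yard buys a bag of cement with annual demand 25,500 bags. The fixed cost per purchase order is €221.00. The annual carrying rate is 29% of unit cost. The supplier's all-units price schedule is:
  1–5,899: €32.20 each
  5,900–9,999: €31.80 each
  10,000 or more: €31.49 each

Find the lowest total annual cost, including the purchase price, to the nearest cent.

Holding cost per unit per year at price C is H = 0.29·C.
Candidates are each tier's EOQ (if it falls in that tier) and each price-break quantity.
EOQ at €32.20 = 1098.6 (feasible in tier 1): TC = 25,500×€32.20 + (25,500/1098.6)×221 + (1098.6/2)×0.29×€32.20 = €831,359.07.
EOQ at €31.80 = 1105.5 < 5900, so use break Q=5900: TC = 25,500×€31.80 + (25,500/5900.0)×221 + (5900.0/2)×0.29×€31.80 = €839,060.07.
EOQ at €31.49 = 1111.0 < 10000, so use break Q=10000: TC = 25,500×€31.49 + (25,500/10000.0)×221 + (10000.0/2)×0.29×€31.49 = €849,219.05.
Lowest total cost among the candidates is at Q = 1098.6.

TC* ≈ €831,359.07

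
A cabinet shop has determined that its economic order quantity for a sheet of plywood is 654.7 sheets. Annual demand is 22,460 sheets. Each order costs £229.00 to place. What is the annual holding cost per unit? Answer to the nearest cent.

H ≈ £24.00

Invert the EOQ relation Q*² = 2DS/H.
From Q* = √(2DS/H): H = 2DS / Q*² = 2 × 22,460 × 229 / 654.7² = 23.9989.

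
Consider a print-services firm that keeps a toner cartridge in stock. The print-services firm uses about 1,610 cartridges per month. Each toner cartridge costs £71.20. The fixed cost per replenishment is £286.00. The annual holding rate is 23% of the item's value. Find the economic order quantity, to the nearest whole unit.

Annual demand D = 1,610 × 12 = 19,320.
Holding cost H = 0.23 × £71.20 = £16.3760 per unit per year.
EOQ = √(2DS / H) = √(2 × 19,320 × 286 / 16.376).
= √(11,051,040 / 16.376) = √674,831.4607 ≈ 821.481.

Q* ≈ 821 cartridges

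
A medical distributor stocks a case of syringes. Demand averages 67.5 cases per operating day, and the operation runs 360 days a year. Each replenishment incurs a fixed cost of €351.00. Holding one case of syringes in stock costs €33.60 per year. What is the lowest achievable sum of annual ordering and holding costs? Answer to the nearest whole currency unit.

TC* ≈ €23,941

Annual demand D = 67.5 × 360 = 24,300.
EOQ = √(2DS/H) = √(2 × 24,300 × 351 / 33.6) ≈ 712.53.
At the optimum the two cost components are equal, so total cost = 2·(Q*/2)H = Q*·H.
Minimum total = √(2DSH) = √(2 × 24,300 × 351 × 33.6) ≈ 23940.947.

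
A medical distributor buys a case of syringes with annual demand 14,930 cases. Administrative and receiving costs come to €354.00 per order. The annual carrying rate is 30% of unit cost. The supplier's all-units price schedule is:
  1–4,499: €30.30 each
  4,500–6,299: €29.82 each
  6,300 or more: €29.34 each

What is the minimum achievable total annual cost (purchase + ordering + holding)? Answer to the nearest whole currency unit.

Holding cost per unit per year at price C is H = 0.30·C.
Candidates are each tier's EOQ (if it falls in that tier) and each price-break quantity.
EOQ at €30.30 = 1078.4 (feasible in tier 1): TC = 14,930×€30.30 + (14,930/1078.4)×354 + (1078.4/2)×0.30×€30.30 = €462,181.31.
EOQ at €29.82 = 1087.0 < 4500, so use break Q=4500: TC = 14,930×€29.82 + (14,930/4500.0)×354 + (4500.0/2)×0.30×€29.82 = €466,515.59.
EOQ at €29.34 = 1095.9 < 6300, so use break Q=6300: TC = 14,930×€29.34 + (14,930/6300.0)×354 + (6300.0/2)×0.30×€29.34 = €466,611.42.
Lowest total cost among the candidates is at Q = 1078.4.

TC* ≈ €462,181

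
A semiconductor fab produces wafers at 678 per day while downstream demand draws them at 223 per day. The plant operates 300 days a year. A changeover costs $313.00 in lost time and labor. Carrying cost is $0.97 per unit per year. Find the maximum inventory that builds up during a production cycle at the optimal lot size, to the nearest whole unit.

Annual demand D = 223 × 300 = 66,900.
Production build-up factor (1 − d/p) = 1 − 223/678 = 0.6711.
Q* = √(2DS / (H(1 − d/p))) = √(2 × 66,900 × 313 / (0.97 × 0.6711)).
= √(41,879,400 / 0.651) ≈ 8020.907.
Maximum inventory = Q*(1 − d/p) = 8020.907 × 0.6711 ≈ 5382.762.

I_max ≈ 5,383 wafers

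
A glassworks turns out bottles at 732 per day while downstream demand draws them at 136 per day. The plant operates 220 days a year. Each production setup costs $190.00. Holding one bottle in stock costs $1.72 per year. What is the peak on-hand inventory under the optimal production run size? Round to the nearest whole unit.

Annual demand D = 136 × 220 = 29,920.
Production build-up factor (1 − d/p) = 1 − 136/732 = 0.8142.
Q* = √(2DS / (H(1 − d/p))) = √(2 × 29,920 × 190 / (1.72 × 0.8142)).
= √(11,369,600 / 1.4004) ≈ 2849.317.
Maximum inventory = Q*(1 − d/p) = 2849.317 × 0.8142 ≈ 2319.936.

I_max ≈ 2,320 bottles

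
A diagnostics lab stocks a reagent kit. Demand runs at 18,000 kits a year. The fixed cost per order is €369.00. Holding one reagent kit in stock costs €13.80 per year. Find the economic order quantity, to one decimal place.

Q* ≈ 981.1 kits

EOQ = √(2DS / H) = √(2 × 18,000 × 369 / 13.8).
= √(13,284,000 / 13.8) = √962,608.6957 ≈ 981.126.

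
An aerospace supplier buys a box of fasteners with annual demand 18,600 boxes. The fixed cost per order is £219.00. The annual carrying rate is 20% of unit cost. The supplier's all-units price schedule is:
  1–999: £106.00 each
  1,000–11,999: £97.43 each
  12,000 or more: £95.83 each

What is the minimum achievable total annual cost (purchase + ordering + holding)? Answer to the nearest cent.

TC* ≈ £1,826,014.40

Holding cost per unit per year at price C is H = 0.20·C.
For each price level, check whether its EOQ is feasible; otherwise the best quantity at that price is the breakpoint.
EOQ at £106.00 = 619.9 (feasible in tier 1): TC = 18,600×£106.00 + (18,600/619.9)×219 + (619.9/2)×0.20×£106.00 = £1,984,742.00.
EOQ at £97.43 = 646.6 < 1000, so use break Q=1000: TC = 18,600×£97.43 + (18,600/1000.0)×219 + (1000.0/2)×0.20×£97.43 = £1,826,014.40.
EOQ at £95.83 = 652.0 < 12000, so use break Q=12000: TC = 18,600×£95.83 + (18,600/12000.0)×219 + (12000.0/2)×0.20×£95.83 = £1,897,773.45.
Lowest total cost among the candidates is at Q = 1000.0.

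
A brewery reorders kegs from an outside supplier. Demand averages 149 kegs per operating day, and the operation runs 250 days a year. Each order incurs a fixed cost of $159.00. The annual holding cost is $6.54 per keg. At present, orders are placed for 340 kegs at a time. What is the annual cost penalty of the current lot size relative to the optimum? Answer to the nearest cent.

Annual demand D = 149 × 250 = 37,250.
EOQ = √(2DS/H) = √(2 × 37,250 × 159 / 6.54) ≈ 1345.82.
Cost at Q* = (D/Q*)S + (Q*/2)H = √(2DSH) ≈ $8,801.68.
Cost at Q = 340: (37,250/340)×159 + (340/2)×6.54 = $17,419.85 + $1,111.80 = $18,531.65.
Excess = $18,531.65 − $8,801.68 = $9,729.97.

Extra cost ≈ $9,729.97 per year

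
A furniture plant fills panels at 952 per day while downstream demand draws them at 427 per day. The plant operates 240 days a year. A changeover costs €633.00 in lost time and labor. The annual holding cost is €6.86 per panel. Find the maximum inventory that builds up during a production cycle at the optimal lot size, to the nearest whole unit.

I_max ≈ 3,230 panels

Annual demand D = 427 × 240 = 102,480.
Production build-up factor (1 − d/p) = 1 − 427/952 = 0.5515.
Q* = √(2DS / (H(1 − d/p))) = √(2 × 102,480 × 633 / (6.86 × 0.5515)).
= √(129,739,680 / 3.7831) ≈ 5856.163.
Maximum inventory = Q*(1 − d/p) = 5856.163 × 0.5515 ≈ 3229.502.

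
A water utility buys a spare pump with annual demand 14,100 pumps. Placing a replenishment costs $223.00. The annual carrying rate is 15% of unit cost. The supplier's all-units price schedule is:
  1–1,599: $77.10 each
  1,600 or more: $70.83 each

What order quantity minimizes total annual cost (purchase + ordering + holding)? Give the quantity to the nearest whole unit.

Q* ≈ 1,600 pumps

Holding cost per unit per year at price C is H = 0.15·C.
Candidates are each tier's EOQ (if it falls in that tier) and each price-break quantity.
EOQ at $77.10 = 737.4 (feasible in tier 1): TC = 14,100×$77.10 + (14,100/737.4)×223 + (737.4/2)×0.15×$77.10 = $1,095,638.05.
EOQ at $70.83 = 769.3 < 1600, so use break Q=1600: TC = 14,100×$70.83 + (14,100/1600.0)×223 + (1600.0/2)×0.15×$70.83 = $1,009,167.79.
Lowest total cost is $1,009,167.79 at Q = 1600.0.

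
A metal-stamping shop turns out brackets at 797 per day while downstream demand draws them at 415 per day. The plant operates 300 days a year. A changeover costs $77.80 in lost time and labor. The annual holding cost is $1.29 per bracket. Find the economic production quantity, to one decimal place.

Q* ≈ 5,597.5 brackets

Annual demand D = 415 × 300 = 124,500.
Production build-up factor (1 − d/p) = 1 − 415/797 = 0.4793.
Q* = √(2DS / (H(1 − d/p))) = √(2 × 124,500 × 77.8 / (1.29 × 0.4793)).
= √(19,372,200 / 0.6183) ≈ 5597.474.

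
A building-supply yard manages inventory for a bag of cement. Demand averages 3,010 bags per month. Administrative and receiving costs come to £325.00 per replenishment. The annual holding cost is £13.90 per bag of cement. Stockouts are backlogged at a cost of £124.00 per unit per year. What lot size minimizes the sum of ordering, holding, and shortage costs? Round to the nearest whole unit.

Q* ≈ 1,371 bags

Annual demand D = 3,010 × 12 = 36,120.
With planned backorders, Q* = √(2DS/H) · √((H+B)/B).
√(2DS/H) = √(2 × 36,120 × 325 / 13.9) = 1299.640.
√((H+B)/B) = √((13.9+124)/124) = 1.0546.
Q* ≈ 1370.549.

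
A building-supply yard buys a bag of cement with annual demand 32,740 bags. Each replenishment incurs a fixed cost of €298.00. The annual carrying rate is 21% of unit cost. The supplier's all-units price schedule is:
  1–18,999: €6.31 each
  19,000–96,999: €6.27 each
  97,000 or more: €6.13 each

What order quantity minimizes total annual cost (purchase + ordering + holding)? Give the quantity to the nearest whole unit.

Q* ≈ 3,837 bags

Holding cost per unit per year at price C is H = 0.21·C.
Evaluate total cost at each tier's feasible EOQ or, if the EOQ is below the tier, at the tier's minimum quantity.
EOQ at €6.31 = 3837.4 (feasible in tier 1): TC = 32,740×€6.31 + (32,740/3837.4)×298 + (3837.4/2)×0.21×€6.31 = €211,674.35.
EOQ at €6.27 = 3849.6 < 19000, so use break Q=19000: TC = 32,740×€6.27 + (32,740/19000.0)×298 + (19000.0/2)×0.21×€6.27 = €218,301.95.
EOQ at €6.13 = 3893.3 < 97000, so use break Q=97000: TC = 32,740×€6.13 + (32,740/97000.0)×298 + (97000.0/2)×0.21×€6.13 = €263,230.83.
Lowest total cost is €211,674.35 at Q = 3837.4.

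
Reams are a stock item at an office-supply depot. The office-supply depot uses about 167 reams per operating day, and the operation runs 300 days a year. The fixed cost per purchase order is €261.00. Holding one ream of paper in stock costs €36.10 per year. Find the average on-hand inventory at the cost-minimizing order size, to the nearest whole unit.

Average inventory ≈ 426 reams

Annual demand D = 167 × 300 = 50,100.
Q* = √(2DS/H) = √(2 × 50,100 × 261 / 36.1) ≈ 851.14.
Average inventory = Q*/2 ≈ 851.14 / 2 = 425.570.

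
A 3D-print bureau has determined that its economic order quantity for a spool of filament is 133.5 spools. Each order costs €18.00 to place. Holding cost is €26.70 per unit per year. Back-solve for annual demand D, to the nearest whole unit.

Squaring Q* = √(2DS/H) gives Q*² = 2DS/H.
From Q* = √(2DS/H): D = Q*²H / (2S) = 133.5² × 26.7 / (2 × 18) = 13218.169.

D ≈ 13,218 spools per year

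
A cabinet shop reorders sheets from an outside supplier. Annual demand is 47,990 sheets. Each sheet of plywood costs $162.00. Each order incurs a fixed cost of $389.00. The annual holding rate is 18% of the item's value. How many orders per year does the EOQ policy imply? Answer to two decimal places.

Holding cost H = 0.18 × $162.00 = $29.1600 per unit per year.
Q* = √(2DS/H) = √(2 × 47,990 × 389 / 29.16) ≈ 1131.54.
Orders per year = D / Q* = 47,990 / 1131.54 ≈ 42.411.

N ≈ 42.41 orders per year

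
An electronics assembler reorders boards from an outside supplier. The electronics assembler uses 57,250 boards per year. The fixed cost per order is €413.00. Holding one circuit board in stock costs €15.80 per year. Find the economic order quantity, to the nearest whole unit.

EOQ = √(2DS / H) = √(2 × 57,250 × 413 / 15.8).
= √(47,288,500 / 15.8) = √2,992,943.038 ≈ 1730.012.

Q* ≈ 1,730 boards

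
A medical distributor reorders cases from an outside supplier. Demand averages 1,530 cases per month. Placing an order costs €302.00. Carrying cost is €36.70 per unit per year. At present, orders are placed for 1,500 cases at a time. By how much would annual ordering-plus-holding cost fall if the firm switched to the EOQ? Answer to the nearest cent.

Annual demand D = 1,530 × 12 = 18,360.
EOQ = √(2DS/H) = √(2 × 18,360 × 302 / 36.7) ≈ 549.69.
Cost at Q* = (D/Q*)S + (Q*/2)H = √(2DSH) ≈ €20,173.81.
Cost at Q = 1,500: (18,360/1,500)×302 + (1,500/2)×36.7 = €3,696.48 + €27,525.00 = €31,221.48.
Excess = €31,221.48 − €20,173.81 = €11,047.67.

Extra cost ≈ €11,047.67 per year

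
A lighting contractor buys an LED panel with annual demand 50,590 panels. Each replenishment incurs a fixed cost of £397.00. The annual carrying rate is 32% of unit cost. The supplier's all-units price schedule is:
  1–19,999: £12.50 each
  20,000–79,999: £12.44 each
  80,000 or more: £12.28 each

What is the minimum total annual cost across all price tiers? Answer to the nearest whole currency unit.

Holding cost per unit per year at price C is H = 0.32·C.
Evaluate total cost at each tier's feasible EOQ or, if the EOQ is below the tier, at the tier's minimum quantity.
EOQ at £12.50 = 3168.9 (feasible in tier 1): TC = 50,590×£12.50 + (50,590/3168.9)×397 + (3168.9/2)×0.32×£12.50 = £645,050.72.
EOQ at £12.44 = 3176.6 < 20000, so use break Q=20000: TC = 50,590×£12.44 + (50,590/20000.0)×397 + (20000.0/2)×0.32×£12.44 = £670,151.81.
EOQ at £12.28 = 3197.2 < 80000, so use break Q=80000: TC = 50,590×£12.28 + (50,590/80000.0)×397 + (80000.0/2)×0.32×£12.28 = £778,680.25.
Lowest total cost among the candidates is at Q = 3168.9.

TC* ≈ £645,051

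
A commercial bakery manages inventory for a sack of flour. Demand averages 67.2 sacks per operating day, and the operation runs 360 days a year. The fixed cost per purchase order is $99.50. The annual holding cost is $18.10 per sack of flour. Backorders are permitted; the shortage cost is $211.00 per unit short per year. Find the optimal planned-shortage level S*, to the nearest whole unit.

S* ≈ 42 sacks

Annual demand D = 67.2 × 360 = 24,192.
With planned backorders, Q* = √(2DS/H) · √((H+B)/B).
√(2DS/H) = √(2 × 24,192 × 99.5 / 18.1) = 515.731.
√((H+B)/B) = √((18.1+211)/211) = 1.0420.
Q* ≈ 537.396.
S* = Q* · H/(H+B) = 537.396 × 18.1/229.1 ≈ 42.457.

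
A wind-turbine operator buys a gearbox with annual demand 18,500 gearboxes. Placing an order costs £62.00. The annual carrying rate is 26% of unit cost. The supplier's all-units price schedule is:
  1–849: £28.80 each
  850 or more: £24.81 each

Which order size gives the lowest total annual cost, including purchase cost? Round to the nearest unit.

Holding cost per unit per year at price C is H = 0.26·C.
Candidates are each tier's EOQ (if it falls in that tier) and each price-break quantity.
EOQ at £28.80 = 553.5 (feasible in tier 1): TC = 18,500×£28.80 + (18,500/553.5)×62 + (553.5/2)×0.26×£28.80 = £536,944.57.
EOQ at £24.81 = 596.3 < 850, so use break Q=850: TC = 18,500×£24.81 + (18,500/850.0)×62 + (850.0/2)×0.26×£24.81 = £463,075.92.
Lowest total cost is £463,075.92 at Q = 850.0.

Q* ≈ 850 gearboxes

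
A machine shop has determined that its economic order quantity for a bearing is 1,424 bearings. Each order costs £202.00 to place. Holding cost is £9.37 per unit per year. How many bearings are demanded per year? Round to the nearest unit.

Invert the EOQ relation Q*² = 2DS/H.
From Q* = √(2DS/H): D = Q*²H / (2S) = 1,424² × 9.37 / (2 × 202) = 47030.349.

D ≈ 47,030 bearings per year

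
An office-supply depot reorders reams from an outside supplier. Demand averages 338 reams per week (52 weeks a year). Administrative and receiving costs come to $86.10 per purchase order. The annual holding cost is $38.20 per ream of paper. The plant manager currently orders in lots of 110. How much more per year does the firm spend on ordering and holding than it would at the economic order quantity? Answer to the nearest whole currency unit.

Extra cost ≈ $5,106 per year

Annual demand D = 338 × 52 = 17,576.
EOQ = √(2DS/H) = √(2 × 17,576 × 86.1 / 38.2) ≈ 281.48.
Cost at Q* = (D/Q*)S + (Q*/2)H = √(2DSH) ≈ $10,752.47.
Cost at Q = 110: (17,576/110)×86.1 + (110/2)×38.2 = $13,757.21 + $2,101.00 = $15,858.21.
Excess = $15,858.21 − $10,752.47 = $5,105.74.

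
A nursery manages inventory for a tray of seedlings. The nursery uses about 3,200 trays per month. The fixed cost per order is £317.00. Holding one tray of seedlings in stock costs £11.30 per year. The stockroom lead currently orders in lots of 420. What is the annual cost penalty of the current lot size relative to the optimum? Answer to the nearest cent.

Extra cost ≈ £14,769.56 per year

Annual demand D = 3,200 × 12 = 38,400.
EOQ = √(2DS/H) = √(2 × 38,400 × 317 / 11.3) ≈ 1467.81.
Cost at Q* = (D/Q*)S + (Q*/2)H = √(2DSH) ≈ £16,586.30.
Cost at Q = 420: (38,400/420)×317 + (420/2)×11.3 = £28,982.86 + £2,373.00 = £31,355.86.
Excess = £31,355.86 − £16,586.30 = £14,769.56.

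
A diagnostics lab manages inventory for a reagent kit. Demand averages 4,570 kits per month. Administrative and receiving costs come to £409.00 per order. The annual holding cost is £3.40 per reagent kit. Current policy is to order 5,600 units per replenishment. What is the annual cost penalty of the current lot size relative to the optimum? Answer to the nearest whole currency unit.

Extra cost ≈ £1,175 per year

Annual demand D = 4,570 × 12 = 54,840.
EOQ = √(2DS/H) = √(2 × 54,840 × 409 / 3.4) ≈ 3632.34.
Cost at Q* = (D/Q*)S + (Q*/2)H = √(2DSH) ≈ £12,349.94.
Cost at Q = 5,600: (54,840/5,600)×409 + (5,600/2)×3.4 = £4,005.28 + £9,520.00 = £13,525.28.
Excess = £13,525.28 − £12,349.94 = £1,175.34.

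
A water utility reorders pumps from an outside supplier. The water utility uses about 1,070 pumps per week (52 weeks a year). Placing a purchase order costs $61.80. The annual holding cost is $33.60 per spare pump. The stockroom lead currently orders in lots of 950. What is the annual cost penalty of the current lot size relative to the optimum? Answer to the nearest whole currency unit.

Extra cost ≈ $4,379 per year

Annual demand D = 1,070 × 52 = 55,640.
EOQ = √(2DS/H) = √(2 × 55,640 × 61.8 / 33.6) ≈ 452.41.
Cost at Q* = (D/Q*)S + (Q*/2)H = √(2DSH) ≈ $15,201.01.
Cost at Q = 950: (55,640/950)×61.8 + (950/2)×33.6 = $3,619.53 + $15,960.00 = $19,579.53.
Excess = $19,579.53 − $15,201.01 = $4,378.52.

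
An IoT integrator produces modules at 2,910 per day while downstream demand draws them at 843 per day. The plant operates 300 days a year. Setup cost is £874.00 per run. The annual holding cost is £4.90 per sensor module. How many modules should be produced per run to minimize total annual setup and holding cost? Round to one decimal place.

Q* ≈ 11,270.0 modules

Annual demand D = 843 × 300 = 252,900.
Production build-up factor (1 − d/p) = 1 − 843/2,910 = 0.7103.
Q* = √(2DS / (H(1 − d/p))) = √(2 × 252,900 × 874 / (4.9 × 0.7103)).
= √(442,069,200 / 3.4805) ≈ 11269.985.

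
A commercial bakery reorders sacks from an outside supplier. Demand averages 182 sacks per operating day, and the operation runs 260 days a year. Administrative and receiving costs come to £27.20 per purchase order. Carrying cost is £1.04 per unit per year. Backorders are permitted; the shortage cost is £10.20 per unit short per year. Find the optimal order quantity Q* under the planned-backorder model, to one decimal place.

Annual demand D = 182 × 260 = 47,320.
With planned backorders, Q* = √(2DS/H) · √((H+B)/B).
√(2DS/H) = √(2 × 47,320 × 27.2 / 1.04) = 1573.277.
√((H+B)/B) = √((1.04+10.2)/10.2) = 1.0497.
Q* ≈ 1651.537.

Q* ≈ 1,651.5 sacks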